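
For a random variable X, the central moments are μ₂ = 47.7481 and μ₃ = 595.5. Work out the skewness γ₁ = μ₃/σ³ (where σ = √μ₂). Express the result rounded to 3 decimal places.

σ = √μ₂ = √47.7481 = 6.91000
σ³ = μ₂^(3/2) = 329.93937
γ₁ = μ₃/σ³ = 595.5 / 329.93937 ≈ 1.805

1.805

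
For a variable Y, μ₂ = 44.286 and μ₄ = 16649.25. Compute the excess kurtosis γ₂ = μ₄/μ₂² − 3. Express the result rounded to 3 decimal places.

μ₂² = 44.286² = 1961.24980
μ₄/μ₂² = 16649.25 / 1961.24980 = 8.48910
γ₂ = 8.48910 − 3 ≈ 5.489

5.489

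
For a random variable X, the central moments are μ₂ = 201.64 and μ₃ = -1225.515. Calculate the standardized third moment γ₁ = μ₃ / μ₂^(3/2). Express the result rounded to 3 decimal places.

-0.428

σ = √μ₂ = √201.64 = 14.20000
σ³ = μ₂^(3/2) = 2863.28800
γ₁ = μ₃/σ³ = -1225.515 / 2863.28800 ≈ -0.428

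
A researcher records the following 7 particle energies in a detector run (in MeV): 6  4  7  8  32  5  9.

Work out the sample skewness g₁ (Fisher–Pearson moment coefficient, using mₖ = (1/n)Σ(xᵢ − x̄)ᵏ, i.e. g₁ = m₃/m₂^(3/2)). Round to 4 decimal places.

x̄ = (6 + 4 + 7 + 8 + 32 + 5 + 9) / 7 = 10.1429
deviations (xᵢ − x̄): -4.1429, -6.1429, -3.1429, -2.1429, 21.8571, -5.1429, -1.1429
Σ(xᵢ − x̄)² = 574.8571 ⇒ m₂ = 574.8571/7 = 82.12245
Σ(xᵢ − x̄)³ = 9960.6122 ⇒ m₃ = 9960.6122/7 = 1422.94461
m₂^(3/2) = 82.12245^(1.5) = 744.20544
g₁ = m₃ / m₂^(3/2) = 1422.94461 / 744.20544 ≈ 1.9120

1.9120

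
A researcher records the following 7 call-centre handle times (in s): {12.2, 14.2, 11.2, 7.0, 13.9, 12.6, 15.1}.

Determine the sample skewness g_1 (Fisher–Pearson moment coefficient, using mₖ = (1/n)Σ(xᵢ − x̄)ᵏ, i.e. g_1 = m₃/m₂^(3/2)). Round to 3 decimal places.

x̄ = (12.2 + 14.2 + 11.2 + 7.0 + 13.9 + 12.6 + 15.1) / 7 = 12.3143
deviations (xᵢ − x̄): -0.1143, 1.8857, -1.1143, -5.3143, 1.5857, 0.2857, 2.7857
Σ(xᵢ − x̄)² = 43.4086 ⇒ m₂ = 43.4086/7 = 6.20122
Σ(xᵢ − x̄)³ = -119.1354 ⇒ m₃ = -119.1354/7 = -17.01934
m₂^(3/2) = 6.20122^(1.5) = 15.44245
g_1 = m₃ / m₂^(3/2) = -17.01934 / 15.44245 ≈ -1.102

-1.102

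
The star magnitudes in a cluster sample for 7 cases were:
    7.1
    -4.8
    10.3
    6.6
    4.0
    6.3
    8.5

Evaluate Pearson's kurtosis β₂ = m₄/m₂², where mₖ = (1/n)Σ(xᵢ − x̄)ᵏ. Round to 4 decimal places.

x̄ = 5.4286
Σ(xᵢ − x̄)² = 144.7543 ⇒ m₂ = 20.67918
Σ(xᵢ − x̄)⁴ = 11612.6882 ⇒ m₄ = 1658.95545
m₂² = 427.62864
β₂ = m₄/m₂² = 1658.95545 / 427.62864 ≈ 3.8794

3.8794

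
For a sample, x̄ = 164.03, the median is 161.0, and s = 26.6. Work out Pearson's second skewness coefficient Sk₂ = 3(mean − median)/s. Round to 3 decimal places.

Sk₂ = 3(164.03 − 161.0) / 26.6 = 3 × 3.0300 / 26.6
    = 9.0900 / 26.6 ≈ 0.342

0.342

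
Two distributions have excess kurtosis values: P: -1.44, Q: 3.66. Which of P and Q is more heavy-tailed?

Q

Higher excess kurtosis ⇒ heavier tails relative to the normal distribution.
-1.44 vs 3.66: the larger is 3.66, so Q has heavier tails. (Q is leptokurtic — heavier-than-normal tails; the other is platykurtic.)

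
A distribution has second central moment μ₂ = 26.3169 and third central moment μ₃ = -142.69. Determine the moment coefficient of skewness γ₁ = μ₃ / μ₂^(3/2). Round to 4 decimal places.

-1.0569

σ = √μ₂ = √26.3169 = 5.13000
σ³ = μ₂^(3/2) = 135.00570
γ₁ = μ₃/σ³ = -142.69 / 135.00570 ≈ -1.0569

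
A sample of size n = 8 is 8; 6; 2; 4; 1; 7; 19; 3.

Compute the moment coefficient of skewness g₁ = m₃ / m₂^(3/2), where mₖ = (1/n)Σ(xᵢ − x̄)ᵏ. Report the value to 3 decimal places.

x̄ = (8 + 6 + 2 + 4 + 1 + 7 + 19 + 3) / 8 = 6.2500
deviations (xᵢ − x̄): 1.7500, -0.2500, -4.2500, -2.2500, -5.2500, 0.7500, 12.7500, -3.2500
Σ(xᵢ − x̄)² = 227.5000 ⇒ m₂ = 227.5000/8 = 28.43750
Σ(xᵢ − x̄)³ = 1811.2500 ⇒ m₃ = 1811.2500/8 = 226.40625
m₂^(3/2) = 28.43750^(1.5) = 151.64815
g₁ = m₃ / m₂^(3/2) = 226.40625 / 151.64815 ≈ 1.493

1.493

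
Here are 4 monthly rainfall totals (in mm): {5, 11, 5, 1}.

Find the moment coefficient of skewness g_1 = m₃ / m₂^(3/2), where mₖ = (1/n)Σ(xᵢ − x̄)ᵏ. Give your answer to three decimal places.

0.412

x̄ = (5 + 11 + 5 + 1) / 4 = 5.5000
deviations (xᵢ − x̄): -0.5000, 5.5000, -0.5000, -4.5000
Σ(xᵢ − x̄)² = 51.0000 ⇒ m₂ = 51.0000/4 = 12.75000
Σ(xᵢ − x̄)³ = 75.0000 ⇒ m₃ = 75.0000/4 = 18.75000
m₂^(3/2) = 12.75000^(1.5) = 45.52661
g_1 = m₃ / m₂^(3/2) = 18.75000 / 45.52661 ≈ 0.412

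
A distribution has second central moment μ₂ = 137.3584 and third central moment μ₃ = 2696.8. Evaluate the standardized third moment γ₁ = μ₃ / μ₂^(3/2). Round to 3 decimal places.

1.675

σ = √μ₂ = √137.3584 = 11.72000
σ³ = μ₂^(3/2) = 1609.84045
γ₁ = μ₃/σ³ = 2696.8 / 1609.84045 ≈ 1.675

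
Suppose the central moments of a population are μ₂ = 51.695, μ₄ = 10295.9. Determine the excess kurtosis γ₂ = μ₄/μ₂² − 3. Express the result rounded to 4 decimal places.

μ₂² = 51.695² = 2672.37303
μ₄/μ₂² = 10295.9 / 2672.37303 = 3.85272
γ₂ = 3.85272 − 3 ≈ 0.8527

0.8527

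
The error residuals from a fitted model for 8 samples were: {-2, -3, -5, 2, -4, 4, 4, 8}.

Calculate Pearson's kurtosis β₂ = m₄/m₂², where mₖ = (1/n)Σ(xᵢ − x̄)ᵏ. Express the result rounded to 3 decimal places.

1.726

x̄ = 0.5000
Σ(xᵢ − x̄)² = 152.0000 ⇒ m₂ = 19.00000
Σ(xᵢ − x̄)⁴ = 4983.5000 ⇒ m₄ = 622.93750
m₂² = 361.00000
β₂ = m₄/m₂² = 622.93750 / 361.00000 ≈ 1.726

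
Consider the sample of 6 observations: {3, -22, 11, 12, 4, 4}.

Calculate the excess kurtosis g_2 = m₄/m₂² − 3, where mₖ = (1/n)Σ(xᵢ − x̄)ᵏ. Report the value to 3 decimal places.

x̄ = 2.0000
Σ(xᵢ − x̄)² = 766.0000 ⇒ m₂ = 127.66667
Σ(xᵢ − x̄)⁴ = 348370.0000 ⇒ m₄ = 58061.66667
m₂² = 16298.77778
g_2 = m₄/m₂² − 3 = 3.56233 − 3 ≈ 0.562

0.562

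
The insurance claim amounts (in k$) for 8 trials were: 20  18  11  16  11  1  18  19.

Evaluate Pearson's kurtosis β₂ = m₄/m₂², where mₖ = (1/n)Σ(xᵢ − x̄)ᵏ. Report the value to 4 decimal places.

x̄ = 14.2500
Σ(xᵢ − x̄)² = 283.5000 ⇒ m₂ = 35.43750
Σ(xᵢ − x̄)⁴ = 33052.4063 ⇒ m₄ = 4131.55078
m₂² = 1255.81641
β₂ = m₄/m₂² = 4131.55078 / 1255.81641 ≈ 3.2899

3.2899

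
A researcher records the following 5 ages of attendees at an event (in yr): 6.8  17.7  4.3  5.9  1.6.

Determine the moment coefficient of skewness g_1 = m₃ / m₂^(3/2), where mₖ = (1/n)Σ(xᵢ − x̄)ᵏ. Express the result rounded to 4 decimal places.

1.1090

x̄ = (6.8 + 17.7 + 4.3 + 5.9 + 1.6) / 5 = 7.2600
deviations (xᵢ − x̄): -0.4600, 10.4400, -2.9600, -1.3600, -5.6600
Σ(xᵢ − x̄)² = 151.8520 ⇒ m₂ = 151.8520/5 = 30.37040
Σ(xᵢ − x̄)³ = 928.0246 ⇒ m₃ = 928.0246/5 = 185.60491
m₂^(3/2) = 30.37040^(1.5) = 167.36929
g_1 = m₃ / m₂^(3/2) = 185.60491 / 167.36929 ≈ 1.1090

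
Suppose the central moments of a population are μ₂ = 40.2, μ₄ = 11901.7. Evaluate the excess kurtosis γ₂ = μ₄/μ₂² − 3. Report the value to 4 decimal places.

μ₂² = 40.2² = 1616.04000
μ₄/μ₂² = 11901.7 / 1616.04000 = 7.36473
γ₂ = 7.36473 − 3 ≈ 4.3647

4.3647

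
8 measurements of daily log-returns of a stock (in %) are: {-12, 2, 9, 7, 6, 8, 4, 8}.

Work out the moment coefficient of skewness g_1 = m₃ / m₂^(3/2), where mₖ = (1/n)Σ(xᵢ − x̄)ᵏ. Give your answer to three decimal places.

x̄ = (-12 + 2 + 9 + 7 + 6 + 8 + 4 + 8) / 8 = 4.0000
deviations (xᵢ − x̄): -16.0000, -2.0000, 5.0000, 3.0000, 2.0000, 4.0000, 0.0000, 4.0000
Σ(xᵢ − x̄)² = 330.0000 ⇒ m₂ = 330.0000/8 = 41.25000
Σ(xᵢ − x̄)³ = -3816.0000 ⇒ m₃ = -3816.0000/8 = -477.00000
m₂^(3/2) = 41.25000^(1.5) = 264.93292
g_1 = m₃ / m₂^(3/2) = -477.00000 / 264.93292 ≈ -1.800

-1.800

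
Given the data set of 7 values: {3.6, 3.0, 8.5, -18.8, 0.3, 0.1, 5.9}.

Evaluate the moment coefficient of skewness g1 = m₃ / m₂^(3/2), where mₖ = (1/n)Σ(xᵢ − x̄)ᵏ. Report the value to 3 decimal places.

-1.574

x̄ = (3.6 + 3.0 + 8.5 - 18.8 + 0.3 + 0.1 + 5.9) / 7 = 0.3714
deviations (xᵢ − x̄): 3.2286, 2.6286, 8.1286, -19.1714, -0.0714, -0.2714, 5.5286
Σ(xᵢ − x̄)² = 481.5943 ⇒ m₂ = 481.5943/7 = 68.79918
Σ(xᵢ − x̄)³ = -6288.4763 ⇒ m₃ = -6288.4763/7 = -898.35376
m₂^(3/2) = 68.79918^(1.5) = 570.65671
g1 = m₃ / m₂^(3/2) = -898.35376 / 570.65671 ≈ -1.574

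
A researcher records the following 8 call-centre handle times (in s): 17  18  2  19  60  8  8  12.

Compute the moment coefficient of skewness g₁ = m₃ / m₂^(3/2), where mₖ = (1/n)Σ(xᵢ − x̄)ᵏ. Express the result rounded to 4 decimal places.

x̄ = (17 + 18 + 2 + 19 + 60 + 8 + 8 + 12) / 8 = 18.0000
deviations (xᵢ − x̄): -1.0000, 0.0000, -16.0000, 1.0000, 42.0000, -10.0000, -10.0000, -6.0000
Σ(xᵢ − x̄)² = 2258.0000 ⇒ m₂ = 2258.0000/8 = 282.25000
Σ(xᵢ − x̄)³ = 67776.0000 ⇒ m₃ = 67776.0000/8 = 8472.00000
m₂^(3/2) = 282.25000^(1.5) = 4741.88400
g₁ = m₃ / m₂^(3/2) = 8472.00000 / 4741.88400 ≈ 1.7866

1.7866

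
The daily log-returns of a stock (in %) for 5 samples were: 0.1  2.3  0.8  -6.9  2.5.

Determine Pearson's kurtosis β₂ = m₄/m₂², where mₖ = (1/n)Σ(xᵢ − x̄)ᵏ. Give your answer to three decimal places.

x̄ = -0.2400
Σ(xᵢ − x̄)² = 59.5120 ⇒ m₂ = 11.90240
Σ(xᵢ − x̄)⁴ = 2066.5897 ⇒ m₄ = 413.31793
m₂² = 141.66713
β₂ = m₄/m₂² = 413.31793 / 141.66713 ≈ 2.918

2.918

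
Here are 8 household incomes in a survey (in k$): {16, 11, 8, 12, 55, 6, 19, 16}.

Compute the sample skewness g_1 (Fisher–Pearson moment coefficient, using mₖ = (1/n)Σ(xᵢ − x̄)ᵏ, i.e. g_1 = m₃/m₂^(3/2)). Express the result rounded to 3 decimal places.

x̄ = (16 + 11 + 8 + 12 + 55 + 6 + 19 + 16) / 8 = 17.8750
deviations (xᵢ − x̄): -1.8750, -6.8750, -9.8750, -5.8750, 37.1250, -11.8750, 1.1250, -1.8750
Σ(xᵢ − x̄)² = 1706.8750 ⇒ m₂ = 1706.8750/8 = 213.35938
Σ(xᵢ − x̄)³ = 47991.0938 ⇒ m₃ = 47991.0938/8 = 5998.88672
m₂^(3/2) = 213.35938^(1.5) = 3116.50333
g_1 = m₃ / m₂^(3/2) = 5998.88672 / 3116.50333 ≈ 1.925

1.925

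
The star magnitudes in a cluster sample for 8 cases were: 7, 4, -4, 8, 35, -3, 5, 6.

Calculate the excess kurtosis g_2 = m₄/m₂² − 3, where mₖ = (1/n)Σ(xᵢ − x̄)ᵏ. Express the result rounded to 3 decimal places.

1.774

x̄ = 7.2500
Σ(xᵢ − x̄)² = 1019.5000 ⇒ m₂ = 127.43750
Σ(xᵢ − x̄)⁴ = 620192.4063 ⇒ m₄ = 77524.05078
m₂² = 16240.31641
g_2 = m₄/m₂² − 3 = 4.77356 − 3 ≈ 1.774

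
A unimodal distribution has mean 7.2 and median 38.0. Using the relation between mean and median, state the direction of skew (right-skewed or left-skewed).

left-skewed

mean − median = 7.2 − 38.0 = -30.8
mean < median ⇒ the longer tail is on the left ⇒ left-skewed (negatively skewed).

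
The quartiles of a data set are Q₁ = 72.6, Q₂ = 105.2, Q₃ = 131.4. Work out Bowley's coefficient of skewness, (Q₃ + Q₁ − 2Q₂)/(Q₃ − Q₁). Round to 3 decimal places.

-0.109

numerator: Q₃ + Q₁ − 2Q₂ = 131.4 + 72.6 − 2×105.2 = -6.4000
denominator: Q₃ − Q₁ = 131.4 − 72.6 = 58.8000
Bowley skewness = -6.4000 / 58.8000 ≈ -0.109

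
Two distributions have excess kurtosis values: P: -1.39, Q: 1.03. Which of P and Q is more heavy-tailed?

Q

Higher excess kurtosis ⇒ heavier tails relative to the normal distribution.
-1.39 vs 1.03: the larger is 1.03, so Q has heavier tails. (Q is leptokurtic — heavier-than-normal tails; the other is platykurtic.)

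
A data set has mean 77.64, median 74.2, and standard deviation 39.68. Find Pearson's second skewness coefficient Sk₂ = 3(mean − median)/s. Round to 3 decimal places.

0.260

Sk₂ = 3(77.64 − 74.2) / 39.68 = 3 × 3.4400 / 39.68
    = 10.3200 / 39.68 ≈ 0.260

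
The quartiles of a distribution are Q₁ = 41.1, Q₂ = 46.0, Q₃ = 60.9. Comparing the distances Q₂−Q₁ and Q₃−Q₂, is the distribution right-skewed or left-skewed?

right-skewed

Q₂ − Q₁ = 4.9;  Q₃ − Q₂ = 14.9
Q₃ − Q₂ > Q₂ − Q₁ ⇒ the upper half is more spread out ⇒ right-skewed.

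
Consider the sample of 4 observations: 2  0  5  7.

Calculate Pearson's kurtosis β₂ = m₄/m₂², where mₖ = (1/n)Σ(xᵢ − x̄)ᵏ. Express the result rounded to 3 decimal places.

1.476

x̄ = 3.5000
Σ(xᵢ − x̄)² = 29.0000 ⇒ m₂ = 7.25000
Σ(xᵢ − x̄)⁴ = 310.2500 ⇒ m₄ = 77.56250
m₂² = 52.56250
β₂ = m₄/m₂² = 77.56250 / 52.56250 ≈ 1.476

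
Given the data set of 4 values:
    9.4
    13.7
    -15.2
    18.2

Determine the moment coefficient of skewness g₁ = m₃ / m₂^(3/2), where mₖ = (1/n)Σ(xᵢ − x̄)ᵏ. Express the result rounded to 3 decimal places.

-0.958

x̄ = (9.4 + 13.7 - 15.2 + 18.2) / 4 = 6.5250
deviations (xᵢ − x̄): 2.8750, 7.1750, -21.7250, 11.6750
Σ(xᵢ − x̄)² = 668.0275 ⇒ m₂ = 668.0275/4 = 167.00688
Σ(xᵢ − x̄)³ = -8269.1651 ⇒ m₃ = -8269.1651/4 = -2067.29128
m₂^(3/2) = 167.00688^(1.5) = 2158.24888
g₁ = m₃ / m₂^(3/2) = -2067.29128 / 2158.24888 ≈ -0.958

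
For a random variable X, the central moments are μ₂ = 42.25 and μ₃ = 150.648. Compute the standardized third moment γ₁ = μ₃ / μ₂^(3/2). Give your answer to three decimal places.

0.549

σ = √μ₂ = √42.25 = 6.50000
σ³ = μ₂^(3/2) = 274.62500
γ₁ = μ₃/σ³ = 150.648 / 274.62500 ≈ 0.549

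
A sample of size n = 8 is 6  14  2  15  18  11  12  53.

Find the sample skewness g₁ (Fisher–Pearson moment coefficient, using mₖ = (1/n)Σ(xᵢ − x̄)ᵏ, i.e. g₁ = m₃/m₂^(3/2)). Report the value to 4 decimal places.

1.7855

x̄ = (6 + 14 + 2 + 15 + 18 + 11 + 12 + 53) / 8 = 16.3750
deviations (xᵢ − x̄): -10.3750, -2.3750, -14.3750, -1.3750, 1.6250, -5.3750, -4.3750, 36.6250
Σ(xᵢ − x̄)² = 1713.8750 ⇒ m₂ = 1713.8750/8 = 214.23438
Σ(xᵢ − x̄)³ = 44790.4688 ⇒ m₃ = 44790.4688/8 = 5598.80859
m₂^(3/2) = 214.23438^(1.5) = 3135.69444
g₁ = m₃ / m₂^(3/2) = 5598.80859 / 3135.69444 ≈ 1.7855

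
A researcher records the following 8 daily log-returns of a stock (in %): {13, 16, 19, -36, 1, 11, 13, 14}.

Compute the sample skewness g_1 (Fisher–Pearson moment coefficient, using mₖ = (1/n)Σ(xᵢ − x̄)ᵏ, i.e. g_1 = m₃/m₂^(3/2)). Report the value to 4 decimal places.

-1.9217

x̄ = (13 + 16 + 19 - 36 + 1 + 11 + 13 + 14) / 8 = 6.3750
deviations (xᵢ − x̄): 6.6250, 9.6250, 12.6250, -42.3750, -5.3750, 4.6250, 6.6250, 7.6250
Σ(xᵢ − x̄)² = 2243.8750 ⇒ m₂ = 2243.8750/8 = 280.48438
Σ(xᵢ − x̄)³ = -72217.7813 ⇒ m₃ = -72217.7813/8 = -9027.22266
m₂^(3/2) = 280.48438^(1.5) = 4697.45912
g_1 = m₃ / m₂^(3/2) = -9027.22266 / 4697.45912 ≈ -1.9217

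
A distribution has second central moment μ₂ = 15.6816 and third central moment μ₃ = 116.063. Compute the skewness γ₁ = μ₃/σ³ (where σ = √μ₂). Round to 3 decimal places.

σ = √μ₂ = √15.6816 = 3.96000
σ³ = μ₂^(3/2) = 62.09914
γ₁ = μ₃/σ³ = 116.063 / 62.09914 ≈ 1.869

1.869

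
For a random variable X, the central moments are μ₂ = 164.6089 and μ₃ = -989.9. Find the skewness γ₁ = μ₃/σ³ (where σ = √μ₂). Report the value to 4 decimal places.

-0.4687

σ = √μ₂ = √164.6089 = 12.83000
σ³ = μ₂^(3/2) = 2111.93219
γ₁ = μ₃/σ³ = -989.9 / 2111.93219 ≈ -0.4687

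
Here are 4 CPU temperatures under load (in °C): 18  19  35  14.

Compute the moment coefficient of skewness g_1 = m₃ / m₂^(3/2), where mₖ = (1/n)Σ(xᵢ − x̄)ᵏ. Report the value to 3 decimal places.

x̄ = (18 + 19 + 35 + 14) / 4 = 21.5000
deviations (xᵢ − x̄): -3.5000, -2.5000, 13.5000, -7.5000
Σ(xᵢ − x̄)² = 257.0000 ⇒ m₂ = 257.0000/4 = 64.25000
Σ(xᵢ − x̄)³ = 1980.0000 ⇒ m₃ = 1980.0000/4 = 495.00000
m₂^(3/2) = 64.25000^(1.5) = 515.00293
g_1 = m₃ / m₂^(3/2) = 495.00000 / 515.00293 ≈ 0.961

0.961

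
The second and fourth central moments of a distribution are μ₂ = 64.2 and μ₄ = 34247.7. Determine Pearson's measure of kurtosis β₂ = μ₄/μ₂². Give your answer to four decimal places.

8.3092

μ₂² = 64.2² = 4121.64000
μ₄/μ₂² = 34247.7 / 4121.64000 = 8.30924
β₂ ≈ 8.3092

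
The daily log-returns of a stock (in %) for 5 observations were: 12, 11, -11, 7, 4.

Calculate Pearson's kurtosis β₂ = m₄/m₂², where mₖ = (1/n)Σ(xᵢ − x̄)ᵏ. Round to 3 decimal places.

2.683

x̄ = 4.6000
Σ(xᵢ − x̄)² = 345.2000 ⇒ m₂ = 69.04000
Σ(xᵢ − x̄)⁴ = 63933.7760 ⇒ m₄ = 12786.75520
m₂² = 4766.52160
β₂ = m₄/m₂² = 12786.75520 / 4766.52160 ≈ 2.683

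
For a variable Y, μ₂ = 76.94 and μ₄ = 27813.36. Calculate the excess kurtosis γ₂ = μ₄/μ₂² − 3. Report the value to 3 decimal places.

1.698

μ₂² = 76.94² = 5919.76360
μ₄/μ₂² = 27813.36 / 5919.76360 = 4.69839
γ₂ = 4.69839 − 3 ≈ 1.698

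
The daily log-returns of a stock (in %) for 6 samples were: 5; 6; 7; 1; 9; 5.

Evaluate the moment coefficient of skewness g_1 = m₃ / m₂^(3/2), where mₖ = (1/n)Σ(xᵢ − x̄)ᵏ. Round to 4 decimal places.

-0.5211

x̄ = (5 + 6 + 7 + 1 + 9 + 5) / 6 = 5.5000
deviations (xᵢ − x̄): -0.5000, 0.5000, 1.5000, -4.5000, 3.5000, -0.5000
Σ(xᵢ − x̄)² = 35.5000 ⇒ m₂ = 35.5000/6 = 5.91667
Σ(xᵢ − x̄)³ = -45.0000 ⇒ m₃ = -45.0000/6 = -7.50000
m₂^(3/2) = 5.91667^(1.5) = 14.39182
g_1 = m₃ / m₂^(3/2) = -7.50000 / 14.39182 ≈ -0.5211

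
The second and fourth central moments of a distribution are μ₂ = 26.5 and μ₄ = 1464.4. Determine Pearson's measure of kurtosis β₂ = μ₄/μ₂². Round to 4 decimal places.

2.0853

μ₂² = 26.5² = 702.25000
μ₄/μ₂² = 1464.4 / 702.25000 = 2.08530
β₂ ≈ 2.0853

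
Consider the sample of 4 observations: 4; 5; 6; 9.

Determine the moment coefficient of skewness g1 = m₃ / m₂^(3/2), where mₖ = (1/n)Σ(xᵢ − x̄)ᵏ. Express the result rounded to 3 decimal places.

x̄ = (4 + 5 + 6 + 9) / 4 = 6.0000
deviations (xᵢ − x̄): -2.0000, -1.0000, 0.0000, 3.0000
Σ(xᵢ − x̄)² = 14.0000 ⇒ m₂ = 14.0000/4 = 3.50000
Σ(xᵢ − x̄)³ = 18.0000 ⇒ m₃ = 18.0000/4 = 4.50000
m₂^(3/2) = 3.50000^(1.5) = 6.54790
g1 = m₃ / m₂^(3/2) = 4.50000 / 6.54790 ≈ 0.687

0.687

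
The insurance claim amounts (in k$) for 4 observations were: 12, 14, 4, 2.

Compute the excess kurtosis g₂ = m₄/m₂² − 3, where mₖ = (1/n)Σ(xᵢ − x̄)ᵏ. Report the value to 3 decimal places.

x̄ = 8.0000
Σ(xᵢ − x̄)² = 104.0000 ⇒ m₂ = 26.00000
Σ(xᵢ − x̄)⁴ = 3104.0000 ⇒ m₄ = 776.00000
m₂² = 676.00000
g₂ = m₄/m₂² − 3 = 1.14793 − 3 ≈ -1.852

-1.852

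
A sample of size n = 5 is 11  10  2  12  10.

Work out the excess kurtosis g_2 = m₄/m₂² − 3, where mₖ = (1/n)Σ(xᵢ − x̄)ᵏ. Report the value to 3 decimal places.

x̄ = 9.0000
Σ(xᵢ − x̄)² = 64.0000 ⇒ m₂ = 12.80000
Σ(xᵢ − x̄)⁴ = 2500.0000 ⇒ m₄ = 500.00000
m₂² = 163.84000
g_2 = m₄/m₂² − 3 = 3.05176 − 3 ≈ 0.052

0.052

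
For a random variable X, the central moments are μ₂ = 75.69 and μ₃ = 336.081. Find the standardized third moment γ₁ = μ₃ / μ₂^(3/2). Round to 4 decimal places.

0.5104

σ = √μ₂ = √75.69 = 8.70000
σ³ = μ₂^(3/2) = 658.50300
γ₁ = μ₃/σ³ = 336.081 / 658.50300 ≈ 0.5104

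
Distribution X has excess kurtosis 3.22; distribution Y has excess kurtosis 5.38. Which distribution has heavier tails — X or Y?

Higher excess kurtosis ⇒ heavier tails relative to the normal distribution.
3.22 vs 5.38: the larger is 5.38, so Y has heavier tails.

Y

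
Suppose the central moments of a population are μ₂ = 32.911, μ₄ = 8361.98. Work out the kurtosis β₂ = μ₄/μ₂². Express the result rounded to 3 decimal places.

μ₂² = 32.911² = 1083.13392
μ₄/μ₂² = 8361.98 / 1083.13392 = 7.72017
β₂ ≈ 7.720

7.720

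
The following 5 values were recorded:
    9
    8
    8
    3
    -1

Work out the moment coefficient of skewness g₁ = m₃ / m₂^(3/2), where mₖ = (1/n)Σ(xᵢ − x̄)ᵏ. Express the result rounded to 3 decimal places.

-0.693

x̄ = (9 + 8 + 8 + 3 - 1) / 5 = 5.4000
deviations (xᵢ − x̄): 3.6000, 2.6000, 2.6000, -2.4000, -6.4000
Σ(xᵢ − x̄)² = 73.2000 ⇒ m₂ = 73.2000/5 = 14.64000
Σ(xᵢ − x̄)³ = -194.1600 ⇒ m₃ = -194.1600/5 = -38.83200
m₂^(3/2) = 14.64000^(1.5) = 56.01594
g₁ = m₃ / m₂^(3/2) = -38.83200 / 56.01594 ≈ -0.693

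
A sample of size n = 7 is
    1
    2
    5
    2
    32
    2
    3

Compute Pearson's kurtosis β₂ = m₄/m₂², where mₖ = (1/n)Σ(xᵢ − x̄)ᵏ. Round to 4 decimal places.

x̄ = 6.7143
Σ(xᵢ − x̄)² = 755.4286 ⇒ m₂ = 107.91837
Σ(xᵢ − x̄)⁴ = 411537.5743 ⇒ m₄ = 58791.08205
m₂² = 11646.37401
β₂ = m₄/m₂² = 58791.08205 / 11646.37401 ≈ 5.0480

5.0480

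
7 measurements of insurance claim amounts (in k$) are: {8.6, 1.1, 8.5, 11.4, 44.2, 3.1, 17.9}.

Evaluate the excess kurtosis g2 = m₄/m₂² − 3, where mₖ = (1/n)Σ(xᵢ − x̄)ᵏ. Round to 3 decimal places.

0.952

x̄ = 13.5429
Σ(xᵢ − x̄)² = 1277.1771 ⇒ m₂ = 182.45388
Σ(xᵢ − x̄)⁴ = 920826.0112 ⇒ m₄ = 131546.57303
m₂² = 33289.41743
g2 = m₄/m₂² − 3 = 3.95160 − 3 ≈ 0.952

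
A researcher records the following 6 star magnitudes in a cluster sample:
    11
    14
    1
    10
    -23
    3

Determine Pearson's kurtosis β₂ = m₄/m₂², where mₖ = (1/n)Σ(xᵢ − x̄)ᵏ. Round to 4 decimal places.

3.2958

x̄ = 2.6667
Σ(xᵢ − x̄)² = 913.3333 ⇒ m₂ = 152.22222
Σ(xᵢ − x̄)⁴ = 458208.4444 ⇒ m₄ = 76368.07407
m₂² = 23171.60494
β₂ = m₄/m₂² = 76368.07407 / 23171.60494 ≈ 3.2958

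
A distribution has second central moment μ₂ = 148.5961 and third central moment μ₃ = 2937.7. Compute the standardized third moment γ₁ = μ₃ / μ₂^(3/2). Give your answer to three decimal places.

1.622

σ = √μ₂ = √148.5961 = 12.19000
σ³ = μ₂^(3/2) = 1811.38646
γ₁ = μ₃/σ³ = 2937.7 / 1811.38646 ≈ 1.622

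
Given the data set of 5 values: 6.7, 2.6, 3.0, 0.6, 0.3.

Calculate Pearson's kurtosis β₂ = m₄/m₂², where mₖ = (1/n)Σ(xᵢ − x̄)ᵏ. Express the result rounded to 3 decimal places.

2.315

x̄ = 2.6400
Σ(xᵢ − x̄)² = 26.2520 ⇒ m₂ = 5.25040
Σ(xᵢ − x̄)⁴ = 319.0270 ⇒ m₄ = 63.80540
m₂² = 27.56670
β₂ = m₄/m₂² = 63.80540 / 27.56670 ≈ 2.315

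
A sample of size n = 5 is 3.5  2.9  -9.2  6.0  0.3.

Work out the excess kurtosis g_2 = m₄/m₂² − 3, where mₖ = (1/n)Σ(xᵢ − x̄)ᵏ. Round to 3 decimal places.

-0.286

x̄ = 0.7000
Σ(xᵢ − x̄)² = 138.9400 ⇒ m₂ = 27.78800
Σ(xᵢ − x̄)⁴ = 10479.9250 ⇒ m₄ = 2095.98500
m₂² = 772.17294
g_2 = m₄/m₂² − 3 = 2.71440 − 3 ≈ -0.286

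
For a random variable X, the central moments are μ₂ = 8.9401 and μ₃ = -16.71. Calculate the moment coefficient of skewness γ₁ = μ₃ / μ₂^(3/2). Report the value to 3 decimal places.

-0.625

σ = √μ₂ = √8.9401 = 2.99000
σ³ = μ₂^(3/2) = 26.73090
γ₁ = μ₃/σ³ = -16.71 / 26.73090 ≈ -0.625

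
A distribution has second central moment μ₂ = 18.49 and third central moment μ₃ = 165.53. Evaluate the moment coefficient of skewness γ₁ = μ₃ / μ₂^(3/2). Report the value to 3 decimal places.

σ = √μ₂ = √18.49 = 4.30000
σ³ = μ₂^(3/2) = 79.50700
γ₁ = μ₃/σ³ = 165.53 / 79.50700 ≈ 2.082

2.082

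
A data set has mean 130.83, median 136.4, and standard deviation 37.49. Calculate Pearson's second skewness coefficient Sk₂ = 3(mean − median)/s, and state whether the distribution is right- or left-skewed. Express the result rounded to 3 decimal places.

-0.446, left-skewed

Sk₂ = 3(130.83 − 136.4) / 37.49 = 3 × -5.5700 / 37.49
    = -16.7100 / 37.49 ≈ -0.446
Sk₂ < 0 ⇒ mean < median ⇒ left-skewed (negative skew).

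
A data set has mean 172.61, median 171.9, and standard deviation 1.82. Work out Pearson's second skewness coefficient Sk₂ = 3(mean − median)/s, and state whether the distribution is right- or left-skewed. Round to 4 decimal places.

Sk₂ = 3(172.61 − 171.9) / 1.82 = 3 × 0.7100 / 1.82
    = 2.1300 / 1.82 ≈ 1.1703
Sk₂ > 0 ⇒ mean > median ⇒ right-skewed (positive skew).

1.1703, right-skewed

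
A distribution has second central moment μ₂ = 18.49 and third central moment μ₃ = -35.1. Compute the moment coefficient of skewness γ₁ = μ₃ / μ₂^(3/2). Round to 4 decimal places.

-0.4415

σ = √μ₂ = √18.49 = 4.30000
σ³ = μ₂^(3/2) = 79.50700
γ₁ = μ₃/σ³ = -35.1 / 79.50700 ≈ -0.4415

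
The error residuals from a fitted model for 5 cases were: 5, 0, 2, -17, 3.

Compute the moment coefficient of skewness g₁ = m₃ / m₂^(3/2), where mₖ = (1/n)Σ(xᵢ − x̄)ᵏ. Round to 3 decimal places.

-1.349

x̄ = (5 + 0 + 2 - 17 + 3) / 5 = -1.4000
deviations (xᵢ − x̄): 6.4000, 1.4000, 3.4000, -15.6000, 4.4000
Σ(xᵢ − x̄)² = 317.2000 ⇒ m₂ = 317.2000/5 = 63.44000
Σ(xᵢ − x̄)³ = -3407.0400 ⇒ m₃ = -3407.0400/5 = -681.40800
m₂^(3/2) = 63.44000^(1.5) = 505.29472
g₁ = m₃ / m₂^(3/2) = -681.40800 / 505.29472 ≈ -1.349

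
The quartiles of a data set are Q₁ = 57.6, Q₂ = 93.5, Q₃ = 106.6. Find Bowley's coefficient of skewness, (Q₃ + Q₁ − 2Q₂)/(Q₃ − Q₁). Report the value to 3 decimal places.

-0.465

numerator: Q₃ + Q₁ − 2Q₂ = 106.6 + 57.6 − 2×93.5 = -22.8000
denominator: Q₃ − Q₁ = 106.6 − 57.6 = 49.0000
Bowley skewness = -22.8000 / 49.0000 ≈ -0.465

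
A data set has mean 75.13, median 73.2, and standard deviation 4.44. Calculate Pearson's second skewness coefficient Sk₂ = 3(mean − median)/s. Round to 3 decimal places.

1.304

Sk₂ = 3(75.13 − 73.2) / 4.44 = 3 × 1.9300 / 4.44
    = 5.7900 / 4.44 ≈ 1.304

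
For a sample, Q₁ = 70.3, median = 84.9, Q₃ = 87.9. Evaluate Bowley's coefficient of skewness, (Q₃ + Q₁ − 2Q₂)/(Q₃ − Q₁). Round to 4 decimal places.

-0.6591

numerator: Q₃ + Q₁ − 2Q₂ = 87.9 + 70.3 − 2×84.9 = -11.6000
denominator: Q₃ − Q₁ = 87.9 − 70.3 = 17.6000
Bowley skewness = -11.6000 / 17.6000 ≈ -0.6591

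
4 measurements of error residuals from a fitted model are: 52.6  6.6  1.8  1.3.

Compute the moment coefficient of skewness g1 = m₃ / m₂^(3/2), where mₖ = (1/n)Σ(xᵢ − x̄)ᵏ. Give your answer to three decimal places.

1.123

x̄ = (52.6 + 6.6 + 1.8 + 1.3) / 4 = 15.5750
deviations (xᵢ − x̄): 37.0250, -8.9750, -13.7750, -14.2750
Σ(xᵢ − x̄)² = 1844.9275 ⇒ m₂ = 1844.9275/4 = 461.23187
Σ(xᵢ − x̄)³ = 44510.0906 ⇒ m₃ = 44510.0906/4 = 11127.52266
m₂^(3/2) = 461.23187^(1.5) = 9905.55856
g1 = m₃ / m₂^(3/2) = 11127.52266 / 9905.55856 ≈ 1.123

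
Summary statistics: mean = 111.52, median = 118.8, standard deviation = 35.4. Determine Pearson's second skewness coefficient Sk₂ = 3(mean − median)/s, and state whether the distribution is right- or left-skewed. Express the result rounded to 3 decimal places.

Sk₂ = 3(111.52 − 118.8) / 35.4 = 3 × -7.2800 / 35.4
    = -21.8400 / 35.4 ≈ -0.617
Sk₂ < 0 ⇒ mean < median ⇒ left-skewed (negative skew).

-0.617, left-skewed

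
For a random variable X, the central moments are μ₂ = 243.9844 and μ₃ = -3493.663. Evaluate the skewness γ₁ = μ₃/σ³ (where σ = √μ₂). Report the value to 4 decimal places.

-0.9167

σ = √μ₂ = √243.9844 = 15.62000
σ³ = μ₂^(3/2) = 3811.03633
γ₁ = μ₃/σ³ = -3493.663 / 3811.03633 ≈ -0.9167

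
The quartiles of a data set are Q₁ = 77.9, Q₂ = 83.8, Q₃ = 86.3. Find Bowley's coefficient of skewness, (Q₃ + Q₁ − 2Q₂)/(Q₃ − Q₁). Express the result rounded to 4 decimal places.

numerator: Q₃ + Q₁ − 2Q₂ = 86.3 + 77.9 − 2×83.8 = -3.4000
denominator: Q₃ − Q₁ = 86.3 − 77.9 = 8.4000
Bowley skewness = -3.4000 / 8.4000 ≈ -0.4048

-0.4048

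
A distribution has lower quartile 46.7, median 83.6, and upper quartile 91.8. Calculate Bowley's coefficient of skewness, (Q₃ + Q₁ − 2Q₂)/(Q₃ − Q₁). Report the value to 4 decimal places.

numerator: Q₃ + Q₁ − 2Q₂ = 91.8 + 46.7 − 2×83.6 = -28.7000
denominator: Q₃ − Q₁ = 91.8 − 46.7 = 45.1000
Bowley skewness = -28.7000 / 45.1000 ≈ -0.6364

-0.6364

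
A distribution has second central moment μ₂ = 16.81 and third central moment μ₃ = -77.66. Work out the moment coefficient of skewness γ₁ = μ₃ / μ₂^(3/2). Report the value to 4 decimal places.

σ = √μ₂ = √16.81 = 4.10000
σ³ = μ₂^(3/2) = 68.92100
γ₁ = μ₃/σ³ = -77.66 / 68.92100 ≈ -1.1268

-1.1268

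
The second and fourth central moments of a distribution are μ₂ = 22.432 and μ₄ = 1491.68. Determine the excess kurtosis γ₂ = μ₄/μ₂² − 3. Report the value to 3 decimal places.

-0.036

μ₂² = 22.432² = 503.19462
μ₄/μ₂² = 1491.68 / 503.19462 = 2.96442
γ₂ = 2.96442 − 3 ≈ -0.036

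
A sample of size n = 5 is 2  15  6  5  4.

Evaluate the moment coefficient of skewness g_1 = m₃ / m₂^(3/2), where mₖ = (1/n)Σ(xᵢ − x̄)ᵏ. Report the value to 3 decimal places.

1.173

x̄ = (2 + 15 + 6 + 5 + 4) / 5 = 6.4000
deviations (xᵢ − x̄): -4.4000, 8.6000, -0.4000, -1.4000, -2.4000
Σ(xᵢ − x̄)² = 101.2000 ⇒ m₂ = 101.2000/5 = 20.24000
Σ(xᵢ − x̄)³ = 534.2400 ⇒ m₃ = 534.2400/5 = 106.84800
m₂^(3/2) = 20.24000^(1.5) = 91.05751
g_1 = m₃ / m₂^(3/2) = 106.84800 / 91.05751 ≈ 1.173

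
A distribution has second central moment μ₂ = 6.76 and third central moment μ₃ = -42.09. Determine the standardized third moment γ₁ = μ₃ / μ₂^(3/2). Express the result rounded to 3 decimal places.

σ = √μ₂ = √6.76 = 2.60000
σ³ = μ₂^(3/2) = 17.57600
γ₁ = μ₃/σ³ = -42.09 / 17.57600 ≈ -2.395

-2.395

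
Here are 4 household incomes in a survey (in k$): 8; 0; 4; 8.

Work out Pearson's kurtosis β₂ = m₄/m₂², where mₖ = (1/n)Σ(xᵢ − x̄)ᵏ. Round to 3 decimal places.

1.628

x̄ = 5.0000
Σ(xᵢ − x̄)² = 44.0000 ⇒ m₂ = 11.00000
Σ(xᵢ − x̄)⁴ = 788.0000 ⇒ m₄ = 197.00000
m₂² = 121.00000
β₂ = m₄/m₂² = 197.00000 / 121.00000 ≈ 1.628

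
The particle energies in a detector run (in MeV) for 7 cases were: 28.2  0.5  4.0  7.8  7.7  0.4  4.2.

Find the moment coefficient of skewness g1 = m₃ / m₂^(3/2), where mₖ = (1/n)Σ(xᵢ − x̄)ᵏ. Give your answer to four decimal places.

1.6397

x̄ = (28.2 + 0.5 + 4.0 + 7.8 + 7.7 + 0.4 + 4.2) / 7 = 7.5429
deviations (xᵢ − x̄): 20.6571, -7.0429, -3.5429, 0.2571, 0.1571, -7.1429, -3.3429
Σ(xᵢ − x̄)² = 551.1571 ⇒ m₂ = 551.1571/7 = 78.73673
Σ(xᵢ − x̄)³ = 8019.1914 ⇒ m₃ = 8019.1914/7 = 1145.59877
m₂^(3/2) = 78.73673^(1.5) = 698.66035
g1 = m₃ / m₂^(3/2) = 1145.59877 / 698.66035 ≈ 1.6397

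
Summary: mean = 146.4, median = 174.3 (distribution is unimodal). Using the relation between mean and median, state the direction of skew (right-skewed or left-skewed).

mean − median = 146.4 − 174.3 = -27.9
mean < median ⇒ the longer tail is on the left ⇒ left-skewed (negatively skewed).

left-skewed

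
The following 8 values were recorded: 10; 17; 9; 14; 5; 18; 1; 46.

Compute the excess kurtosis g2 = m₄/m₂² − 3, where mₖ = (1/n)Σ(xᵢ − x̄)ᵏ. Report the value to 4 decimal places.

x̄ = 15.0000
Σ(xᵢ − x̄)² = 1332.0000 ⇒ m₂ = 166.50000
Σ(xᵢ − x̄)⁴ = 973956.0000 ⇒ m₄ = 121744.50000
m₂² = 27722.25000
g2 = m₄/m₂² − 3 = 4.39158 − 3 ≈ 1.3916

1.3916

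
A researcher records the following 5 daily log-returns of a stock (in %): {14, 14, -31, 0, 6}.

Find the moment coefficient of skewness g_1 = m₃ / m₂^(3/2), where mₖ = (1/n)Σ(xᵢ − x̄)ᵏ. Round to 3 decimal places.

-1.151

x̄ = (14 + 14 - 31 + 0 + 6) / 5 = 0.6000
deviations (xᵢ − x̄): 13.4000, 13.4000, -31.6000, -0.6000, 5.4000
Σ(xᵢ − x̄)² = 1387.2000 ⇒ m₂ = 1387.2000/5 = 277.44000
Σ(xᵢ − x̄)³ = -26585.0400 ⇒ m₃ = -26585.0400/5 = -5317.00800
m₂^(3/2) = 277.44000^(1.5) = 4621.18775
g_1 = m₃ / m₂^(3/2) = -5317.00800 / 4621.18775 ≈ -1.151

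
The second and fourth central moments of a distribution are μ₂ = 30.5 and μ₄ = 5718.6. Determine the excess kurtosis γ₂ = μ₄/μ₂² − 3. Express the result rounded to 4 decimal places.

μ₂² = 30.5² = 930.25000
μ₄/μ₂² = 5718.6 / 930.25000 = 6.14738
γ₂ = 6.14738 − 3 ≈ 3.1474

3.1474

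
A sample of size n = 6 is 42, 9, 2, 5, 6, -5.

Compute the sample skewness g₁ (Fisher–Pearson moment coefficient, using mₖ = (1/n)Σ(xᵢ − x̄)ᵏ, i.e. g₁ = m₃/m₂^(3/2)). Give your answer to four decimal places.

1.4425

x̄ = (42 + 9 + 2 + 5 + 6 - 5) / 6 = 9.8333
deviations (xᵢ − x̄): 32.1667, -0.8333, -7.8333, -4.8333, -3.8333, -14.8333
Σ(xᵢ − x̄)² = 1354.8333 ⇒ m₂ = 1354.8333/6 = 225.80556
Σ(xᵢ − x̄)³ = 29368.4444 ⇒ m₃ = 29368.4444/6 = 4894.74074
m₂^(3/2) = 225.80556^(1.5) = 3393.14121
g₁ = m₃ / m₂^(3/2) = 4894.74074 / 3393.14121 ≈ 1.4425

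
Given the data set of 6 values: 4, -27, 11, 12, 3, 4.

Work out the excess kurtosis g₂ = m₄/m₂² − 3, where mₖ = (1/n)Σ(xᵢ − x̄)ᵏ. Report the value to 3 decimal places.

0.714

x̄ = 1.1667
Σ(xᵢ − x̄)² = 1026.8333 ⇒ m₂ = 171.13889
Σ(xᵢ − x̄)⁴ = 652685.4861 ⇒ m₄ = 108780.91435
m₂² = 29288.51929
g₂ = m₄/m₂² − 3 = 3.71411 − 3 ≈ 0.714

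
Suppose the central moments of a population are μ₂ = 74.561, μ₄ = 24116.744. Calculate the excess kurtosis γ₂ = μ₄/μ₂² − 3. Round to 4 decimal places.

μ₂² = 74.561² = 5559.34272
μ₄/μ₂² = 24116.744 / 5559.34272 = 4.33806
γ₂ = 4.33806 − 3 ≈ 1.3381

1.3381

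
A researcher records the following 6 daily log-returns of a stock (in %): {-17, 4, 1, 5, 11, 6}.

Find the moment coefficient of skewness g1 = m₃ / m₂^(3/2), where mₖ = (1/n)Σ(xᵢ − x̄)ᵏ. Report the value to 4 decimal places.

-1.3310

x̄ = (-17 + 4 + 1 + 5 + 11 + 6) / 6 = 1.6667
deviations (xᵢ − x̄): -18.6667, 2.3333, -0.6667, 3.3333, 9.3333, 4.3333
Σ(xᵢ − x̄)² = 471.3333 ⇒ m₂ = 471.3333/6 = 78.55556
Σ(xᵢ − x̄)³ = -5560.4444 ⇒ m₃ = -5560.4444/6 = -926.74074
m₂^(3/2) = 78.55556^(1.5) = 696.25024
g1 = m₃ / m₂^(3/2) = -926.74074 / 696.25024 ≈ -1.3310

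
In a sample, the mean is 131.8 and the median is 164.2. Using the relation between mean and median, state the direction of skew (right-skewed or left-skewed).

mean − median = 131.8 − 164.2 = -32.4
mean < median ⇒ the longer tail is on the left ⇒ left-skewed (negatively skewed).

left-skewed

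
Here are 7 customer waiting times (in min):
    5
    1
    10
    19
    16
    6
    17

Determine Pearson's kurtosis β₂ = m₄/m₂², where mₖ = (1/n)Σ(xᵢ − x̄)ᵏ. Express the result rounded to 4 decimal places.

1.4934

x̄ = 10.5714
Σ(xᵢ − x̄)² = 285.7143 ⇒ m₂ = 40.81633
Σ(xᵢ − x̄)⁴ = 17416.2915 ⇒ m₄ = 2488.04165
m₂² = 1665.97251
β₂ = m₄/m₂² = 2488.04165 / 1665.97251 ≈ 1.4934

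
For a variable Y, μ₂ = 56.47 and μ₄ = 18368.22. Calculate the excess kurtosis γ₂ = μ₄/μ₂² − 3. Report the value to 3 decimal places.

2.760

μ₂² = 56.47² = 3188.86090
μ₄/μ₂² = 18368.22 / 3188.86090 = 5.76012
γ₂ = 5.76012 − 3 ≈ 2.760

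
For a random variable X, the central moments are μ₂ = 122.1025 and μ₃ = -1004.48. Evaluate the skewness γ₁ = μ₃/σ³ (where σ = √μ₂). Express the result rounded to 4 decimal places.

σ = √μ₂ = √122.1025 = 11.05000
σ³ = μ₂^(3/2) = 1349.23263
γ₁ = μ₃/σ³ = -1004.48 / 1349.23263 ≈ -0.7445

-0.7445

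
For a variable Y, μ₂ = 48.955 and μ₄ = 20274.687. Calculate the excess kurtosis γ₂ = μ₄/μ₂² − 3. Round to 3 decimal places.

5.460

μ₂² = 48.955² = 2396.59203
μ₄/μ₂² = 20274.687 / 2396.59203 = 8.45980
γ₂ = 8.45980 − 3 ≈ 5.460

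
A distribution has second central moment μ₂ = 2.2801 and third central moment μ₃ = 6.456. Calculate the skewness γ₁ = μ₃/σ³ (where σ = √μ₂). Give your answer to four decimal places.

1.8751

σ = √μ₂ = √2.2801 = 1.51000
σ³ = μ₂^(3/2) = 3.44295
γ₁ = μ₃/σ³ = 6.456 / 3.44295 ≈ 1.8751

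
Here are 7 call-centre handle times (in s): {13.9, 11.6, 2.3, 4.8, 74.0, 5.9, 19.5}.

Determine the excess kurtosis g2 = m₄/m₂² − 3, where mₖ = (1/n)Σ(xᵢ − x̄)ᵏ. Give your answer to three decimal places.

1.655

x̄ = 18.8571
Σ(xᵢ − x̄)² = 3758.0171 ⇒ m₂ = 536.85959
Σ(xᵢ − x̄)⁴ = 9391830.6755 ⇒ m₄ = 1341690.09651
m₂² = 288218.22135
g2 = m₄/m₂² − 3 = 4.65512 − 3 ≈ 1.655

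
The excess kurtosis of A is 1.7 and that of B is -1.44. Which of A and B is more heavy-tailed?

Higher excess kurtosis ⇒ heavier tails relative to the normal distribution.
1.7 vs -1.44: the larger is 1.7, so A has heavier tails. (A is leptokurtic — heavier-than-normal tails; the other is platykurtic.)

A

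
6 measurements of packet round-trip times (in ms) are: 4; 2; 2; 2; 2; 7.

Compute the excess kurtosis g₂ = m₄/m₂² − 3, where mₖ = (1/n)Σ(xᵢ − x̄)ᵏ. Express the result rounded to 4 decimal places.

x̄ = 3.1667
Σ(xᵢ − x̄)² = 20.8333 ⇒ m₂ = 3.47222
Σ(xᵢ − x̄)⁴ = 223.8194 ⇒ m₄ = 37.30324
m₂² = 12.05633
g₂ = m₄/m₂² − 3 = 3.09408 − 3 ≈ 0.0941

0.0941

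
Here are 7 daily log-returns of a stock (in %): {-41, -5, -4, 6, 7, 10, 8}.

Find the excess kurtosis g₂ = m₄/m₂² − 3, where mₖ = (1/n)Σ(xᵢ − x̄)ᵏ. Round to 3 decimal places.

x̄ = -2.7143
Σ(xᵢ − x̄)² = 1919.4286 ⇒ m₂ = 274.20408
Σ(xᵢ − x̄)⁴ = 2202569.4111 ⇒ m₄ = 314652.77301
m₂² = 75187.87838
g₂ = m₄/m₂² − 3 = 4.18489 − 3 ≈ 1.185

1.185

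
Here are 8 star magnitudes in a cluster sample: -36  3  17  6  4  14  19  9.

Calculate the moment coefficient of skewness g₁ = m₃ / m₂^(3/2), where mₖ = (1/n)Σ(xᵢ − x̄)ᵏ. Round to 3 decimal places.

x̄ = (-36 + 3 + 17 + 6 + 4 + 14 + 19 + 9) / 8 = 4.5000
deviations (xᵢ − x̄): -40.5000, -1.5000, 12.5000, 1.5000, -0.5000, 9.5000, 14.5000, 4.5000
Σ(xᵢ − x̄)² = 2122.0000 ⇒ m₂ = 2122.0000/8 = 265.25000
Σ(xᵢ − x̄)³ = -60480.0000 ⇒ m₃ = -60480.0000/8 = -7560.00000
m₂^(3/2) = 265.25000^(1.5) = 4319.99346
g₁ = m₃ / m₂^(3/2) = -7560.00000 / 4319.99346 ≈ -1.750

-1.750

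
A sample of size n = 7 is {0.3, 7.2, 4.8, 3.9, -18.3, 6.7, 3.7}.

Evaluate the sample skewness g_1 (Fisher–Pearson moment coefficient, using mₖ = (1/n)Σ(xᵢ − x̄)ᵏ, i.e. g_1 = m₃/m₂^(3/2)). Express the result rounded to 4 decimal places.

x̄ = (0.3 + 7.2 + 4.8 + 3.9 - 18.3 + 6.7 + 3.7) / 7 = 1.1857
deviations (xᵢ − x̄): -0.8857, 6.0143, 3.6143, 2.7143, -19.4857, 5.5143, 2.5143
Σ(xᵢ − x̄)² = 473.8086 ⇒ m₂ = 473.8086/7 = 67.68694
Σ(xᵢ − x̄)³ = -6930.9589 ⇒ m₃ = -6930.9589/7 = -990.13699
m₂^(3/2) = 67.68694^(1.5) = 556.87447
g_1 = m₃ / m₂^(3/2) = -990.13699 / 556.87447 ≈ -1.7780

-1.7780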